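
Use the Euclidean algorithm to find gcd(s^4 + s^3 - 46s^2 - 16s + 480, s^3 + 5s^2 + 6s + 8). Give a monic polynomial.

Repeated division with remainder:
  s^4 + s^3 - 46s^2 - 16s + 480 = (s - 4)(s^3 + 5s^2 + 6s + 8) + (-32s^2 + 512)
  s^3 + 5s^2 + 6s + 8 = (-(1/32)s - 5/32)(-32s^2 + 512) + (22s + 88)
  -32s^2 + 512 = (-(16/11)s + 64/11)(22s + 88) + (0)
Last nonzero remainder: 22s + 88. Dividing through by 22 gives the monic gcd s + 4.

s + 4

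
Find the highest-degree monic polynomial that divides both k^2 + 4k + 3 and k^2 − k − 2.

k + 1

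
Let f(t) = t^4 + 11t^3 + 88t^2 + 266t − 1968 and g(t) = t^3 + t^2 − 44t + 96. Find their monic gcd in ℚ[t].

t^2 + 5t − 24

Repeated division with remainder:
  t^4 + 11t^3 + 88t^2 + 266t − 1968 = (t + 10)(t^3 + t^2 − 44t + 96) + (122t^2 + 610t − 2928)
  t^3 + t^2 − 44t + 96 = ((1/122)t − 2/61)(122t^2 + 610t − 2928) + (0)
Last nonzero remainder: 122t^2 + 610t − 2928. Dividing through by 122 gives the monic gcd t^2 + 5t − 24.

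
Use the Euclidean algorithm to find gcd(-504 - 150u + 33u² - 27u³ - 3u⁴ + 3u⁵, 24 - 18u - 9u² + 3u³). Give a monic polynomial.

Apply the Euclidean algorithm:
  3u⁵ - 3u⁴ - 27u³ + 33u² - 150u - 504 = (u² + 2u + 3)(3u³ - 9u² - 18u + 24) + (72u² - 144u - 576)
  3u³ - 9u² - 18u + 24 = ((1/24)u - 1/24)(72u² - 144u - 576) + (0)
Last nonzero remainder: 72u² - 144u - 576. Dividing through by 72 gives the monic gcd u² - 2u - 8.

-8 - 2u + u²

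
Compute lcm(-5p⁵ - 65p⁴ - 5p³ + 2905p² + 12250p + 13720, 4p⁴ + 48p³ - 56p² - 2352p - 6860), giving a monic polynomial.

By polynomial division,
  -5p⁵ - 65p⁴ - 5p³ + 2905p² + 12250p + 13720 = (-(5/4)p - 5/4)(4p⁴ + 48p³ - 56p² - 2352p - 6860) + (-15p³ - 105p² + 735p + 5145)
  4p⁴ + 48p³ - 56p² - 2352p - 6860 = (-(4/15)p - 4/3)(-15p³ - 105p² + 735p + 5145) + (0)
Last nonzero remainder: -15p³ - 105p² + 735p + 5145. Dividing through by -15 gives the monic gcd p³ + 7p² - 49p - 343.
Then lcm(f, g) = f·g / gcd(f, g); expanding and making the result monic gives the answer.

p⁶ + 18p⁵ + 66p⁴ - 576p³ - 5355p² - 14994p - 13720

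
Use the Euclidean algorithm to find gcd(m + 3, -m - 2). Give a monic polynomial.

Euclidean algorithm in ℚ[m]:
  m + 3 = (-1)(-m - 2) + (1)
  -m - 2 = (-m - 2)(1) + (0)
The last nonzero remainder is the constant 1, so the polynomials are coprime and gcd = 1.

1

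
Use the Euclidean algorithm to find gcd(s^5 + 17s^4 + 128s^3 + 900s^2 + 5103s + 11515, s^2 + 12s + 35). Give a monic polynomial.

Repeated division with remainder:
  s^5 + 17s^4 + 128s^3 + 900s^2 + 5103s + 11515 = (s^3 + 5s^2 + 33s + 329)(s^2 + 12s + 35) + (0)
The last nonzero remainder s^2 + 12s + 35 is already monic.

s^2 + 12s + 35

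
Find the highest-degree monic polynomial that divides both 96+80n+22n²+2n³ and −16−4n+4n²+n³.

By polynomial division,
  2n³+22n²+80n+96 = (2)(n³+4n²−4n−16) + (14n²+88n+128)
  n³+4n²−4n−16 = ((1/14)n−8/49)(14n²+88n+128) + ((60/49)n+240/49)
  14n²+88n+128 = ((343/30)n+392/15)((60/49)n+240/49) + (0)
Last nonzero remainder: (60/49)n+240/49. Dividing through by 60/49 gives the monic gcd n+4.

4+n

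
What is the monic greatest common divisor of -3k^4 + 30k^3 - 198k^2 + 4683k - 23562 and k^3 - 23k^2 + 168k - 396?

Repeated division with remainder:
  -3k^4 + 30k^3 - 198k^2 + 4683k - 23562 = (-3k - 39)(k^3 - 23k^2 + 168k - 396) + (-591k^2 + 10047k - 39006)
  k^3 - 23k^2 + 168k - 396 = (-(1/591)k + 2/197)(-591k^2 + 10047k - 39006) + (0)
Last nonzero remainder: -591k^2 + 10047k - 39006. Dividing through by -591 gives the monic gcd k^2 - 17k + 66.

k^2 - 17k + 66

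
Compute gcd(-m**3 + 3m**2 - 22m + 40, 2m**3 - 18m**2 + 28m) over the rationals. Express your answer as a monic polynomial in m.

Apply the Euclidean algorithm:
  -m**3 + 3m**2 - 22m + 40 = (-1/2)(2m**3 - 18m**2 + 28m) + (-6m**2 - 8m + 40)
  2m**3 - 18m**2 + 28m = (-(1/3)m + 31/9)(-6m**2 - 8m + 40) + ((620/9)m - 1240/9)
  -6m**2 - 8m + 40 = (-(27/310)m - 9/31)((620/9)m - 1240/9) + (0)
Last nonzero remainder: (620/9)m - 1240/9. Dividing through by 620/9 gives the monic gcd m - 2.

m - 2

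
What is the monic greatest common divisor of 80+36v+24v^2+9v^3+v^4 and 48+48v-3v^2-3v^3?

4+v

Apply the Euclidean algorithm:
  v^4+9v^3+24v^2+36v+80 = (-(1/3)v-8/3)(-3v^3-3v^2+48v+48) + (32v^2+180v+208)
  -3v^3-3v^2+48v+48 = (-(3/32)v+111/256)(32v^2+180v+208) + (-(675/64)v-675/16)
  32v^2+180v+208 = (-(2048/675)v-3328/675)(-(675/64)v-675/16) + (0)
Last nonzero remainder: -(675/64)v-675/16. Dividing through by -675/64 gives the monic gcd v+4.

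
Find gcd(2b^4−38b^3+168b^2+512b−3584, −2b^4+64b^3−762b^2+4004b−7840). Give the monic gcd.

b^2−15b+56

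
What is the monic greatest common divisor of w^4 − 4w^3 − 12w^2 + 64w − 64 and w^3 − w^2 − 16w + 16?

w^2 − 16

Repeated division with remainder:
  w^4 − 4w^3 − 12w^2 + 64w − 64 = (w − 3)(w^3 − w^2 − 16w + 16) + (w^2 − 16)
  w^3 − w^2 − 16w + 16 = (w − 1)(w^2 − 16) + (0)
The last nonzero remainder w^2 − 16 is already monic.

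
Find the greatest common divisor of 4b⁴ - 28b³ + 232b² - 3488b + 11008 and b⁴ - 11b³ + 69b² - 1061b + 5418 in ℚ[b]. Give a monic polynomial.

b² + 5b + 86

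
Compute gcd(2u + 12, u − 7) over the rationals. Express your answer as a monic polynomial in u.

1

By polynomial division,
  2u + 12 = (2)(u − 7) + (26)
  u − 7 = ((1/26)u − 7/26)(26) + (0)
The last nonzero remainder is the constant 26, so the polynomials are coprime and gcd = 1.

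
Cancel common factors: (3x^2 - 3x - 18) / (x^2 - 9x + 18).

Euclidean algorithm in ℚ[x]:
  3x^2 - 3x - 18 = (3)(x^2 - 9x + 18) + (24x - 72)
  x^2 - 9x + 18 = ((1/24)x - 1/4)(24x - 72) + (0)
Last nonzero remainder: 24x - 72. Dividing through by 24 gives the monic gcd x - 3.
Cancel x - 3 from numerator and denominator to get the reduced form.

(3x + 6)/(x - 6)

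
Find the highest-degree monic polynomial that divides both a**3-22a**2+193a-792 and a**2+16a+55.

1

Euclidean algorithm in ℚ[a]:
  a**3-22a**2+193a-792 = (a-38)(a**2+16a+55) + (746a+1298)
  a**2+16a+55 = ((1/746)a+5319/278258)(746a+1298) + (4200064/139129)
  746a+1298 = ((51895117/2100032)a+8208611/190912)(4200064/139129) + (0)
The last nonzero remainder is the constant 4200064/139129, so the polynomials are coprime and gcd = 1.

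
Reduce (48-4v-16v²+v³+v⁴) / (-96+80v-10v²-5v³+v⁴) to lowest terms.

(2+v)/(-4+v)

Repeated division with remainder:
  v⁴+v³-16v²-4v+48 = (v⁴-5v³-10v²+80v-96) + (6v³-6v²-84v+144)
  v⁴-5v³-10v²+80v-96 = ((1/6)v-2/3)(6v³-6v²-84v+144) + (0)
Last nonzero remainder: 6v³-6v²-84v+144. Dividing through by 6 gives the monic gcd v³-v²-14v+24.
Cancel v³-v²-14v+24 from numerator and denominator to get the reduced form.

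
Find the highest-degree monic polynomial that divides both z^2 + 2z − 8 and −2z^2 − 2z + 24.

z + 4

Repeated division with remainder:
  z^2 + 2z − 8 = (−1/2)(−2z^2 − 2z + 24) + (z + 4)
  −2z^2 − 2z + 24 = (−2z + 6)(z + 4) + (0)
The last nonzero remainder z + 4 is already monic.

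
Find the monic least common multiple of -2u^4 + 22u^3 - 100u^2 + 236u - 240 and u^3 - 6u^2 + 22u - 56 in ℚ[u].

u^6 - 13u^5 + 86u^4 - 372u^3 + 1056u^2 - 1892u + 1680

By polynomial division,
  -2u^4 + 22u^3 - 100u^2 + 236u - 240 = (-2u + 10)(u^3 - 6u^2 + 22u - 56) + (4u^2 - 96u + 320)
  u^3 - 6u^2 + 22u - 56 = ((1/4)u + 9/2)(4u^2 - 96u + 320) + (374u - 1496)
  4u^2 - 96u + 320 = ((2/187)u - 40/187)(374u - 1496) + (0)
Last nonzero remainder: 374u - 1496. Dividing through by 374 gives the monic gcd u - 4.
Then lcm(f, g) = f·g / gcd(f, g); expanding and making the result monic gives the answer.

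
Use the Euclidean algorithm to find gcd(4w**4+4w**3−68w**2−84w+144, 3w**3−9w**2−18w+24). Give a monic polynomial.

By polynomial division,
  4w**4+4w**3−68w**2−84w+144 = ((4/3)w+16/3)(3w**3−9w**2−18w+24) + (4w**2−20w+16)
  3w**3−9w**2−18w+24 = ((3/4)w+3/2)(4w**2−20w+16) + (0)
Last nonzero remainder: 4w**2−20w+16. Dividing through by 4 gives the monic gcd w**2−5w+4.

w**2−5w+4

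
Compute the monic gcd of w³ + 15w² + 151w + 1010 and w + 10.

w + 10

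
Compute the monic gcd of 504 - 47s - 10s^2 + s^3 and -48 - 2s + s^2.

-8 + s

Apply the Euclidean algorithm:
  s^3 - 10s^2 - 47s + 504 = (s - 8)(s^2 - 2s - 48) + (-15s + 120)
  s^2 - 2s - 48 = (-(1/15)s - 2/5)(-15s + 120) + (0)
Last nonzero remainder: -15s + 120. Dividing through by -15 gives the monic gcd s - 8.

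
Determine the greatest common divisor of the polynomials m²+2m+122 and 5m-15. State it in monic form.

1

Repeated division with remainder:
  m²+2m+122 = ((1/5)m+1)(5m-15) + (137)
  5m-15 = ((5/137)m-15/137)(137) + (0)
The last nonzero remainder is the constant 137, so the polynomials are coprime and gcd = 1.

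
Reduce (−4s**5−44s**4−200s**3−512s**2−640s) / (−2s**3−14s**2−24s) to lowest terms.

Euclidean algorithm in ℚ[s]:
  −4s**5−44s**4−200s**3−512s**2−640s = (2s**2+8s+20)(−2s**3−14s**2−24s) + (−40s**2−160s)
  −2s**3−14s**2−24s = ((1/20)s+3/20)(−40s**2−160s) + (0)
Last nonzero remainder: −40s**2−160s. Dividing through by −40 gives the monic gcd s**2+4s.
Cancel s**2+4s from numerator and denominator to get the reduced form.

(2s**3+14s**2+44s+80)/(s+3)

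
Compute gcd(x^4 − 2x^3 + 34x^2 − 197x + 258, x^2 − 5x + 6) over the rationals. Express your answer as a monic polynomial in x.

x^2 − 5x + 6

By polynomial division,
  x^4 − 2x^3 + 34x^2 − 197x + 258 = (x^2 + 3x + 43)(x^2 − 5x + 6) + (0)
The last nonzero remainder x^2 − 5x + 6 is already monic.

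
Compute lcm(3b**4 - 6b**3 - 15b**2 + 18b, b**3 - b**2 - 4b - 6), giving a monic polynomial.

b**6 - 7b**4 - 8b**3 + 2b**2 + 12b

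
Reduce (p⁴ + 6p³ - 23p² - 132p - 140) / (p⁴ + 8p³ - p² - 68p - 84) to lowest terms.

(p - 5)/(p - 3)

Euclidean algorithm in ℚ[p]:
  p⁴ + 6p³ - 23p² - 132p - 140 = (p⁴ + 8p³ - p² - 68p - 84) + (-2p³ - 22p² - 64p - 56)
  p⁴ + 8p³ - p² - 68p - 84 = (-(1/2)p + 3/2)(-2p³ - 22p² - 64p - 56) + (0)
Last nonzero remainder: -2p³ - 22p² - 64p - 56. Dividing through by -2 gives the monic gcd p³ + 11p² + 32p + 28.
Cancel p³ + 11p² + 32p + 28 from numerator and denominator to get the reduced form.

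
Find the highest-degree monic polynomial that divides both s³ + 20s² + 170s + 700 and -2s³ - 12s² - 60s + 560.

Euclidean algorithm in ℚ[s]:
  s³ + 20s² + 170s + 700 = (-1/2)(-2s³ - 12s² - 60s + 560) + (14s² + 140s + 980)
  -2s³ - 12s² - 60s + 560 = (-(1/7)s + 4/7)(14s² + 140s + 980) + (0)
Last nonzero remainder: 14s² + 140s + 980. Dividing through by 14 gives the monic gcd s² + 10s + 70.

s² + 10s + 70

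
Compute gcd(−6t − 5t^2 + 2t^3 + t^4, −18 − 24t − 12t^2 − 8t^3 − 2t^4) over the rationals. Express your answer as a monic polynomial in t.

3 + 4t + t^2

Repeated division with remainder:
  t^4 + 2t^3 − 5t^2 − 6t = (−1/2)(−2t^4 − 8t^3 − 12t^2 − 24t − 18) + (−2t^3 − 11t^2 − 18t − 9)
  −2t^4 − 8t^3 − 12t^2 − 24t − 18 = (t − 3/2)(−2t^3 − 11t^2 − 18t − 9) + (−(21/2)t^2 − 42t − 63/2)
  −2t^3 − 11t^2 − 18t − 9 = ((4/21)t + 2/7)(−(21/2)t^2 − 42t − 63/2) + (0)
Last nonzero remainder: −(21/2)t^2 − 42t − 63/2. Dividing through by −21/2 gives the monic gcd t^2 + 4t + 3.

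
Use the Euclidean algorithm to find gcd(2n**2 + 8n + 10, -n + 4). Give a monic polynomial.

Repeated division with remainder:
  2n**2 + 8n + 10 = (-2n - 16)(-n + 4) + (74)
  -n + 4 = (-(1/74)n + 2/37)(74) + (0)
The last nonzero remainder is the constant 74, so the polynomials are coprime and gcd = 1.

1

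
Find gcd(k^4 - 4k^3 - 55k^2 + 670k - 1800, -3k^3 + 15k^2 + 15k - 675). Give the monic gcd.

Euclidean algorithm in ℚ[k]:
  k^4 - 4k^3 - 55k^2 + 670k - 1800 = (-(1/3)k - 1/3)(-3k^3 + 15k^2 + 15k - 675) + (-45k^2 + 450k - 2025)
  -3k^3 + 15k^2 + 15k - 675 = ((1/15)k + 1/3)(-45k^2 + 450k - 2025) + (0)
Last nonzero remainder: -45k^2 + 450k - 2025. Dividing through by -45 gives the monic gcd k^2 - 10k + 45.

k^2 - 10k + 45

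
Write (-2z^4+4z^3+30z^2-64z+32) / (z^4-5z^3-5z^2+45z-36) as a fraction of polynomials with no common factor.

(-2z^2-6z+8)/(z^2-9)

Euclidean algorithm in ℚ[z]:
  -2z^4+4z^3+30z^2-64z+32 = (-2)(z^4-5z^3-5z^2+45z-36) + (-6z^3+20z^2+26z-40)
  z^4-5z^3-5z^2+45z-36 = (-(1/6)z+5/18)(-6z^3+20z^2+26z-40) + (-(56/9)z^2+(280/9)z-224/9)
  -6z^3+20z^2+26z-40 = ((27/28)z+45/28)(-(56/9)z^2+(280/9)z-224/9) + (0)
Last nonzero remainder: -(56/9)z^2+(280/9)z-224/9. Dividing through by -56/9 gives the monic gcd z^2-5z+4.
Cancel z^2-5z+4 from numerator and denominator to get the reduced form.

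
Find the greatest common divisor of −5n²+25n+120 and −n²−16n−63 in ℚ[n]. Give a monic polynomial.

1

Euclidean algorithm in ℚ[n]:
  −5n²+25n+120 = (5)(−n²−16n−63) + (105n+435)
  −n²−16n−63 = (−(1/105)n−83/735)(105n+435) + (−680/49)
  105n+435 = (−(1029/136)n−4263/136)(−680/49) + (0)
The last nonzero remainder is the constant −680/49, so the polynomials are coprime and gcd = 1.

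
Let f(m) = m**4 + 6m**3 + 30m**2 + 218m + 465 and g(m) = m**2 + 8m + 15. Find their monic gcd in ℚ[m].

Repeated division with remainder:
  m**4 + 6m**3 + 30m**2 + 218m + 465 = (m**2 − 2m + 31)(m**2 + 8m + 15) + (0)
The last nonzero remainder m**2 + 8m + 15 is already monic.

m**2 + 8m + 15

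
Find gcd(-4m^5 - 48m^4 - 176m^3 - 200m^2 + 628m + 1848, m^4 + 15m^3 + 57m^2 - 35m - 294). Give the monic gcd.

m^3 + 8m^2 + m - 42

Apply the Euclidean algorithm:
  -4m^5 - 48m^4 - 176m^3 - 200m^2 + 628m + 1848 = (-4m + 12)(m^4 + 15m^3 + 57m^2 - 35m - 294) + (-128m^3 - 1024m^2 - 128m + 5376)
  m^4 + 15m^3 + 57m^2 - 35m - 294 = (-(1/128)m - 7/128)(-128m^3 - 1024m^2 - 128m + 5376) + (0)
Last nonzero remainder: -128m^3 - 1024m^2 - 128m + 5376. Dividing through by -128 gives the monic gcd m^3 + 8m^2 + m - 42.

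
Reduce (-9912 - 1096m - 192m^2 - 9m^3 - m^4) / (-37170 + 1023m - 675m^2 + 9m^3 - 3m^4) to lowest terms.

(84 + 10m + m^2)/(315 - 6m + 3m^2)

By polynomial division,
  -m^4 - 9m^3 - 192m^2 - 1096m - 9912 = (1/3)(-3m^4 + 9m^3 - 675m^2 + 1023m - 37170) + (-12m^3 + 33m^2 - 1437m + 2478)
  -3m^4 + 9m^3 - 675m^2 + 1023m - 37170 = ((1/4)m - 1/16)(-12m^3 + 33m^2 - 1437m + 2478) + (-(5019/16)m^2 + (5019/16)m - 296121/8)
  -12m^3 + 33m^2 - 1437m + 2478 = ((64/1673)m - 16/239)(-(5019/16)m^2 + (5019/16)m - 296121/8) + (0)
Last nonzero remainder: -(5019/16)m^2 + (5019/16)m - 296121/8. Dividing through by -5019/16 gives the monic gcd m^2 - m + 118.
Cancel m^2 - m + 118 from numerator and denominator to get the reduced form.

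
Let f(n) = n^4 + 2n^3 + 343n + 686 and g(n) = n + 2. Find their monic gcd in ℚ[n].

n + 2

Apply the Euclidean algorithm:
  n^4 + 2n^3 + 343n + 686 = (n^3 + 343)(n + 2) + (0)
The last nonzero remainder n + 2 is already monic.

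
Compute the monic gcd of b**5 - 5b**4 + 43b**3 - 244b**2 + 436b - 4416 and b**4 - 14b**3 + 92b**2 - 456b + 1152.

b**3 - 8b**2 + 44b - 192

Repeated division with remainder:
  b**5 - 5b**4 + 43b**3 - 244b**2 + 436b - 4416 = (b + 9)(b**4 - 14b**3 + 92b**2 - 456b + 1152) + (77b**3 - 616b**2 + 3388b - 14784)
  b**4 - 14b**3 + 92b**2 - 456b + 1152 = ((1/77)b - 6/77)(77b**3 - 616b**2 + 3388b - 14784) + (0)
Last nonzero remainder: 77b**3 - 616b**2 + 3388b - 14784. Dividing through by 77 gives the monic gcd b**3 - 8b**2 + 44b - 192.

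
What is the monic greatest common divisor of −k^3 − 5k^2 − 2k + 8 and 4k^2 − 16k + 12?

Euclidean algorithm in ℚ[k]:
  −k^3 − 5k^2 − 2k + 8 = (−(1/4)k − 9/4)(4k^2 − 16k + 12) + (−35k + 35)
  4k^2 − 16k + 12 = (−(4/35)k + 12/35)(−35k + 35) + (0)
Last nonzero remainder: −35k + 35. Dividing through by −35 gives the monic gcd k − 1.

k − 1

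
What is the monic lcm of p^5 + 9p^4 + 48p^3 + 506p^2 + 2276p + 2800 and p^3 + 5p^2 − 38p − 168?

p^6 + 3p^5 − 6p^4 + 218p^3 − 760p^2 − 10856p − 16800

By polynomial division,
  p^5 + 9p^4 + 48p^3 + 506p^2 + 2276p + 2800 = (p^2 + 4p + 66)(p^3 + 5p^2 − 38p − 168) + (496p^2 + 5456p + 13888)
  p^3 + 5p^2 − 38p − 168 = ((1/496)p − 3/248)(496p^2 + 5456p + 13888) + (0)
Last nonzero remainder: 496p^2 + 5456p + 13888. Dividing through by 496 gives the monic gcd p^2 + 11p + 28.
Then lcm(f, g) = f·g / gcd(f, g); expanding and making the result monic gives the answer.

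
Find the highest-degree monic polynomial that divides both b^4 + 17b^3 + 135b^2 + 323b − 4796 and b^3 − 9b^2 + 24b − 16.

By polynomial division,
  b^4 + 17b^3 + 135b^2 + 323b − 4796 = (b + 26)(b^3 − 9b^2 + 24b − 16) + (345b^2 − 285b − 4380)
  b^3 − 9b^2 + 24b − 16 = ((1/345)b − 188/7935)(345b^2 − 285b − 4380) + ((15840/529)b − 63360/529)
  345b^2 − 285b − 4380 = ((12167/1056)b + 38617/1056)((15840/529)b − 63360/529) + (0)
Last nonzero remainder: (15840/529)b − 63360/529. Dividing through by 15840/529 gives the monic gcd b − 4.

b − 4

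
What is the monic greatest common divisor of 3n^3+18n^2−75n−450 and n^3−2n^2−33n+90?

By polynomial division,
  3n^3+18n^2−75n−450 = (3)(n^3−2n^2−33n+90) + (24n^2+24n−720)
  n^3−2n^2−33n+90 = ((1/24)n−1/8)(24n^2+24n−720) + (0)
Last nonzero remainder: 24n^2+24n−720. Dividing through by 24 gives the monic gcd n^2+n−30.

n^2+n−30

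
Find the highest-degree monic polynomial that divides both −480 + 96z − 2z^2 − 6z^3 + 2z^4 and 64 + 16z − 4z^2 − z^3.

Repeated division with remainder:
  2z^4 − 6z^3 − 2z^2 + 96z − 480 = (−2z + 14)(−z^3 − 4z^2 + 16z + 64) + (86z^2 − 1376)
  −z^3 − 4z^2 + 16z + 64 = (−(1/86)z − 2/43)(86z^2 − 1376) + (0)
Last nonzero remainder: 86z^2 − 1376. Dividing through by 86 gives the monic gcd z^2 − 16.

−16 + z^2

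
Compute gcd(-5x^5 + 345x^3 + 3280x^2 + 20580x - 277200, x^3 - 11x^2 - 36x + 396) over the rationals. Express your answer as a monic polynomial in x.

Euclidean algorithm in ℚ[x]:
  -5x^5 + 345x^3 + 3280x^2 + 20580x - 277200 = (-5x^2 - 55x - 440)(x^3 - 11x^2 - 36x + 396) + (-1560x^2 + 26520x - 102960)
  x^3 - 11x^2 - 36x + 396 = (-(1/1560)x - 1/260)(-1560x^2 + 26520x - 102960) + (0)
Last nonzero remainder: -1560x^2 + 26520x - 102960. Dividing through by -1560 gives the monic gcd x^2 - 17x + 66.

x^2 - 17x + 66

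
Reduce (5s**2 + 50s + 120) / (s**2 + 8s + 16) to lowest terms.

(5s + 30)/(s + 4)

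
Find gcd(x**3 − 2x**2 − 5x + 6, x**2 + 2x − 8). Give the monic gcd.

1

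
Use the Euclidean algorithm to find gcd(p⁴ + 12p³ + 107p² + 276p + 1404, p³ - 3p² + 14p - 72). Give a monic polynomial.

By polynomial division,
  p⁴ + 12p³ + 107p² + 276p + 1404 = (p + 15)(p³ - 3p² + 14p - 72) + (138p² + 138p + 2484)
  p³ - 3p² + 14p - 72 = ((1/138)p - 2/69)(138p² + 138p + 2484) + (0)
Last nonzero remainder: 138p² + 138p + 2484. Dividing through by 138 gives the monic gcd p² + p + 18.

p² + p + 18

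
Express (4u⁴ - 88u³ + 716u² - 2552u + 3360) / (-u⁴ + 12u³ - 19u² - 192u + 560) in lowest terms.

(-4u + 24)/(u + 4)

Apply the Euclidean algorithm:
  4u⁴ - 88u³ + 716u² - 2552u + 3360 = (-4)(-u⁴ + 12u³ - 19u² - 192u + 560) + (-40u³ + 640u² - 3320u + 5600)
  -u⁴ + 12u³ - 19u² - 192u + 560 = ((1/40)u + 1/10)(-40u³ + 640u² - 3320u + 5600) + (0)
Last nonzero remainder: -40u³ + 640u² - 3320u + 5600. Dividing through by -40 gives the monic gcd u³ - 16u² + 83u - 140.
Cancel u³ - 16u² + 83u - 140 from numerator and denominator to get the reduced form.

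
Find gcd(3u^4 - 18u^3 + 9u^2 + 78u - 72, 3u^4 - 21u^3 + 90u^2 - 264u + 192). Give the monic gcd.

Repeated division with remainder:
  3u^4 - 18u^3 + 9u^2 + 78u - 72 = (3u^4 - 21u^3 + 90u^2 - 264u + 192) + (3u^3 - 81u^2 + 342u - 264)
  3u^4 - 21u^3 + 90u^2 - 264u + 192 = (u + 20)(3u^3 - 81u^2 + 342u - 264) + (1368u^2 - 6840u + 5472)
  3u^3 - 81u^2 + 342u - 264 = ((1/456)u - 11/228)(1368u^2 - 6840u + 5472) + (0)
Last nonzero remainder: 1368u^2 - 6840u + 5472. Dividing through by 1368 gives the monic gcd u^2 - 5u + 4.

u^2 - 5u + 4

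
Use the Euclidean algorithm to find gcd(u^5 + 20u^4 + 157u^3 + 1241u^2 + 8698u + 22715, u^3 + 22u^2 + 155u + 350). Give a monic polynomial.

Apply the Euclidean algorithm:
  u^5 + 20u^4 + 157u^3 + 1241u^2 + 8698u + 22715 = (u^2 - 2u + 46)(u^3 + 22u^2 + 155u + 350) + (189u^2 + 2268u + 6615)
  u^3 + 22u^2 + 155u + 350 = ((1/189)u + 10/189)(189u^2 + 2268u + 6615) + (0)
Last nonzero remainder: 189u^2 + 2268u + 6615. Dividing through by 189 gives the monic gcd u^2 + 12u + 35.

u^2 + 12u + 35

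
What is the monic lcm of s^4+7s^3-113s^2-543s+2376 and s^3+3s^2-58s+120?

s^6+13s^5-111s^4-1501s^3+3638s^2+35976s-95040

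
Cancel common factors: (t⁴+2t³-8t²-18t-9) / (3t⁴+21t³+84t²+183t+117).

(t²-2t-3)/(3t²+9t+39)

Euclidean algorithm in ℚ[t]:
  t⁴+2t³-8t²-18t-9 = (1/3)(3t⁴+21t³+84t²+183t+117) + (-5t³-36t²-79t-48)
  3t⁴+21t³+84t²+183t+117 = (-(3/5)t+3/25)(-5t³-36t²-79t-48) + ((1023/25)t²+(4092/25)t+3069/25)
  -5t³-36t²-79t-48 = (-(125/1023)t-400/1023)((1023/25)t²+(4092/25)t+3069/25) + (0)
Last nonzero remainder: (1023/25)t²+(4092/25)t+3069/25. Dividing through by 1023/25 gives the monic gcd t²+4t+3.
Cancel t²+4t+3 from numerator and denominator to get the reduced form.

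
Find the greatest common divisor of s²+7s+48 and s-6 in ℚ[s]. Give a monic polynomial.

1

Euclidean algorithm in ℚ[s]:
  s²+7s+48 = (s+13)(s-6) + (126)
  s-6 = ((1/126)s-1/21)(126) + (0)
The last nonzero remainder is the constant 126, so the polynomials are coprime and gcd = 1.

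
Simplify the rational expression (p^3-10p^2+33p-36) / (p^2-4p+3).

By polynomial division,
  p^3-10p^2+33p-36 = (p-6)(p^2-4p+3) + (6p-18)
  p^2-4p+3 = ((1/6)p-1/6)(6p-18) + (0)
Last nonzero remainder: 6p-18. Dividing through by 6 gives the monic gcd p-3.
Cancel p-3 from numerator and denominator to get the reduced form.

(p^2-7p+12)/(p-1)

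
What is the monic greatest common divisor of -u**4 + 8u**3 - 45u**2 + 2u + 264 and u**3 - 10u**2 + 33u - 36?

u - 3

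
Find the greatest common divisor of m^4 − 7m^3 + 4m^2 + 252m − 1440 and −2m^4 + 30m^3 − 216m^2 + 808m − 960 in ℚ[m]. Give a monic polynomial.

m^3 − 13m^2 + 82m − 240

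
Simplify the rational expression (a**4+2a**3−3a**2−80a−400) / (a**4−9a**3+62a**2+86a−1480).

(a**2+3a+20)/(a**2−8a+74)

Euclidean algorithm in ℚ[a]:
  a**4+2a**3−3a**2−80a−400 = (a**4−9a**3+62a**2+86a−1480) + (11a**3−65a**2−166a+1080)
  a**4−9a**3+62a**2+86a−1480 = ((1/11)a−34/121)(11a**3−65a**2−166a+1080) + ((7118/121)a**2−(7118/121)a−142360/121)
  11a**3−65a**2−166a+1080 = ((1331/7118)a−3267/3559)((7118/121)a**2−(7118/121)a−142360/121) + (0)
Last nonzero remainder: (7118/121)a**2−(7118/121)a−142360/121. Dividing through by 7118/121 gives the monic gcd a**2−a−20.
Cancel a**2−a−20 from numerator and denominator to get the reduced form.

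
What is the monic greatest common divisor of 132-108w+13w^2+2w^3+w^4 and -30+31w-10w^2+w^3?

-2+w

By polynomial division,
  w^4+2w^3+13w^2-108w+132 = (w+12)(w^3-10w^2+31w-30) + (102w^2-450w+492)
  w^3-10w^2+31w-30 = ((1/102)w-95/1734)(102w^2-450w+492) + ((440/289)w-880/289)
  102w^2-450w+492 = ((14739/220)w-35547/220)((440/289)w-880/289) + (0)
Last nonzero remainder: (440/289)w-880/289. Dividing through by 440/289 gives the monic gcd w-2.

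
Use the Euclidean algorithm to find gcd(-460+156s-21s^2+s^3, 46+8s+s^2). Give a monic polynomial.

Repeated division with remainder:
  s^3-21s^2+156s-460 = (s-29)(s^2+8s+46) + (342s+874)
  s^2+8s+46 = ((1/342)s+49/3078)(342s+874) + (2599/81)
  342s+874 = ((27702/2599)s+3078/113)(2599/81) + (0)
The last nonzero remainder is the constant 2599/81, so the polynomials are coprime and gcd = 1.

1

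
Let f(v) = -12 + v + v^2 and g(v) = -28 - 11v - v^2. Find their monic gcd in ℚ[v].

Euclidean algorithm in ℚ[v]:
  v^2 + v - 12 = (-1)(-v^2 - 11v - 28) + (-10v - 40)
  -v^2 - 11v - 28 = ((1/10)v + 7/10)(-10v - 40) + (0)
Last nonzero remainder: -10v - 40. Dividing through by -10 gives the monic gcd v + 4.

4 + v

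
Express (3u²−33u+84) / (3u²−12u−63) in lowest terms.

Euclidean algorithm in ℚ[u]:
  3u²−33u+84 = (3u²−12u−63) + (−21u+147)
  3u²−12u−63 = (−(1/7)u−3/7)(−21u+147) + (0)
Last nonzero remainder: −21u+147. Dividing through by −21 gives the monic gcd u−7.
Cancel u−7 from numerator and denominator to get the reduced form.

(u−4)/(u+3)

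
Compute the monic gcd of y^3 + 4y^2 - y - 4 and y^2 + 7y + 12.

Apply the Euclidean algorithm:
  y^3 + 4y^2 - y - 4 = (y - 3)(y^2 + 7y + 12) + (8y + 32)
  y^2 + 7y + 12 = ((1/8)y + 3/8)(8y + 32) + (0)
Last nonzero remainder: 8y + 32. Dividing through by 8 gives the monic gcd y + 4.

y + 4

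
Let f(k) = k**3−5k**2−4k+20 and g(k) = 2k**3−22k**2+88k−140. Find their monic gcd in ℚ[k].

k−5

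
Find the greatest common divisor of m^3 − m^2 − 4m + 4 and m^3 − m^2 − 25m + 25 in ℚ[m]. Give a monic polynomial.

Euclidean algorithm in ℚ[m]:
  m^3 − m^2 − 4m + 4 = (m^3 − m^2 − 25m + 25) + (21m − 21)
  m^3 − m^2 − 25m + 25 = ((1/21)m^2 − 25/21)(21m − 21) + (0)
Last nonzero remainder: 21m − 21. Dividing through by 21 gives the monic gcd m − 1.

m − 1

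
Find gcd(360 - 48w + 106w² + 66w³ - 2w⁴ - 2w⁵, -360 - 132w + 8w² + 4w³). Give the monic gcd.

Repeated division with remainder:
  -2w⁵ - 2w⁴ + 66w³ + 106w² - 48w + 360 = (-(1/2)w² + (1/2)w - 1)(4w³ + 8w² - 132w - 360) + (0)
Last nonzero remainder: 4w³ + 8w² - 132w - 360. Dividing through by 4 gives the monic gcd w³ + 2w² - 33w - 90.

-90 - 33w + 2w² + w³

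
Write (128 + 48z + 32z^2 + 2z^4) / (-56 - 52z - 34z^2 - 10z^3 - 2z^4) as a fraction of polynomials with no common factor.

(-16 + 2z - z^2)/(7 + 3z + z^2)

By polynomial division,
  2z^4 + 32z^2 + 48z + 128 = (-1)(-2z^4 - 10z^3 - 34z^2 - 52z - 56) + (-10z^3 - 2z^2 - 4z + 72)
  -2z^4 - 10z^3 - 34z^2 - 52z - 56 = ((1/5)z + 24/25)(-10z^3 - 2z^2 - 4z + 72) + (-(782/25)z^2 - (1564/25)z - 3128/25)
  -10z^3 - 2z^2 - 4z + 72 = ((125/391)z - 225/391)(-(782/25)z^2 - (1564/25)z - 3128/25) + (0)
Last nonzero remainder: -(782/25)z^2 - (1564/25)z - 3128/25. Dividing through by -782/25 gives the monic gcd z^2 + 2z + 4.
Cancel z^2 + 2z + 4 from numerator and denominator to get the reduced form.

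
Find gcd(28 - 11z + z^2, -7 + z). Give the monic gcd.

-7 + z

Repeated division with remainder:
  z^2 - 11z + 28 = (z - 4)(z - 7) + (0)
The last nonzero remainder z - 7 is already monic.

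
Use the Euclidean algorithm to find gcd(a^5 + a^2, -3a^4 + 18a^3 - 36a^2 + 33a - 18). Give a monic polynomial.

By polynomial division,
  a^5 + a^2 = (-(1/3)a - 2)(-3a^4 + 18a^3 - 36a^2 + 33a - 18) + (24a^3 - 60a^2 + 60a - 36)
  -3a^4 + 18a^3 - 36a^2 + 33a - 18 = (-(1/8)a + 7/16)(24a^3 - 60a^2 + 60a - 36) + (-(9/4)a^2 + (9/4)a - 9/4)
  24a^3 - 60a^2 + 60a - 36 = (-(32/3)a + 16)(-(9/4)a^2 + (9/4)a - 9/4) + (0)
Last nonzero remainder: -(9/4)a^2 + (9/4)a - 9/4. Dividing through by -9/4 gives the monic gcd a^2 - a + 1.

a^2 - a + 1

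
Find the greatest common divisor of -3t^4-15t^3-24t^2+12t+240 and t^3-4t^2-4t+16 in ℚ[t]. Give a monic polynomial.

Apply the Euclidean algorithm:
  -3t^4-15t^3-24t^2+12t+240 = (-3t-27)(t^3-4t^2-4t+16) + (-144t^2-48t+672)
  t^3-4t^2-4t+16 = (-(1/144)t+13/432)(-144t^2-48t+672) + ((19/9)t-38/9)
  -144t^2-48t+672 = (-(1296/19)t-3024/19)((19/9)t-38/9) + (0)
Last nonzero remainder: (19/9)t-38/9. Dividing through by 19/9 gives the monic gcd t-2.

t-2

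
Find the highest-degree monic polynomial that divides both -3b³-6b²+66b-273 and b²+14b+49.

b+7

By polynomial division,
  -3b³-6b²+66b-273 = (-3b+36)(b²+14b+49) + (-291b-2037)
  b²+14b+49 = (-(1/291)b-7/291)(-291b-2037) + (0)
Last nonzero remainder: -291b-2037. Dividing through by -291 gives the monic gcd b+7.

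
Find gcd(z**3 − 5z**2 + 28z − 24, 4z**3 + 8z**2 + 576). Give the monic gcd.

Apply the Euclidean algorithm:
  z**3 − 5z**2 + 28z − 24 = (1/4)(4z**3 + 8z**2 + 576) + (−7z**2 + 28z − 168)
  4z**3 + 8z**2 + 576 = (−(4/7)z − 24/7)(−7z**2 + 28z − 168) + (0)
Last nonzero remainder: −7z**2 + 28z − 168. Dividing through by −7 gives the monic gcd z**2 − 4z + 24.

z**2 − 4z + 24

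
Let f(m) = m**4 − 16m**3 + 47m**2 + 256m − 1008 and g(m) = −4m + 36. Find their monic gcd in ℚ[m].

Repeated division with remainder:
  m**4 − 16m**3 + 47m**2 + 256m − 1008 = (−(1/4)m**3 + (7/4)m**2 + 4m − 28)(−4m + 36) + (0)
Last nonzero remainder: −4m + 36. Dividing through by −4 gives the monic gcd m − 9.

m − 9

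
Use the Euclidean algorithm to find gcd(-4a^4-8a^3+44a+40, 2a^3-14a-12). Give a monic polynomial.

Euclidean algorithm in ℚ[a]:
  -4a^4-8a^3+44a+40 = (-2a-4)(2a^3-14a-12) + (-28a^2-36a-8)
  2a^3-14a-12 = (-(1/14)a+9/98)(-28a^2-36a-8) + (-(552/49)a-552/49)
  -28a^2-36a-8 = ((343/138)a+49/69)(-(552/49)a-552/49) + (0)
Last nonzero remainder: -(552/49)a-552/49. Dividing through by -552/49 gives the monic gcd a+1.

a+1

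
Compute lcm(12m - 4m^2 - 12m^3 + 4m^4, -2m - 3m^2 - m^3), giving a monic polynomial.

6m + m^2 - 7m^3 - m^4 + m^5

By polynomial division,
  4m^4 - 12m^3 - 4m^2 + 12m = (-4m + 24)(-m^3 - 3m^2 - 2m) + (60m^2 + 60m)
  -m^3 - 3m^2 - 2m = (-(1/60)m - 1/30)(60m^2 + 60m) + (0)
Last nonzero remainder: 60m^2 + 60m. Dividing through by 60 gives the monic gcd m^2 + m.
Then lcm(f, g) = f·g / gcd(f, g); expanding and making the result monic gives the answer.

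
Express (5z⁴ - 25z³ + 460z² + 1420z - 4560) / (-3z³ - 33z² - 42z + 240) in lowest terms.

Repeated division with remainder:
  5z⁴ - 25z³ + 460z² + 1420z - 4560 = (-(5/3)z + 80/3)(-3z³ - 33z² - 42z + 240) + (1270z² + 2940z - 10960)
  -3z³ - 33z² - 42z + 240 = (-(3/1270)z - 3309/161290)(1270z² + 2940z - 10960) + (-(122148/16129)z + 244296/16129)
  1270z² + 2940z - 10960 = (-(10241915/61074)z - 22096730/30537)(-(122148/16129)z + 244296/16129) + (0)
Last nonzero remainder: -(122148/16129)z + 244296/16129. Dividing through by -122148/16129 gives the monic gcd z - 2.
Cancel z - 2 from numerator and denominator to get the reduced form.

(-5z³ + 15z² - 430z - 2280)/(3z² + 39z + 120)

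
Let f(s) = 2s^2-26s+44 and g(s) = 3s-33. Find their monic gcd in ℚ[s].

Euclidean algorithm in ℚ[s]:
  2s^2-26s+44 = ((2/3)s-4/3)(3s-33) + (0)
Last nonzero remainder: 3s-33. Dividing through by 3 gives the monic gcd s-11.

s-11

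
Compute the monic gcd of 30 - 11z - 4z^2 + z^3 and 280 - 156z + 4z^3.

10 - 7z + z^2

Apply the Euclidean algorithm:
  z^3 - 4z^2 - 11z + 30 = (1/4)(4z^3 - 156z + 280) + (-4z^2 + 28z - 40)
  4z^3 - 156z + 280 = (-z - 7)(-4z^2 + 28z - 40) + (0)
Last nonzero remainder: -4z^2 + 28z - 40. Dividing through by -4 gives the monic gcd z^2 - 7z + 10.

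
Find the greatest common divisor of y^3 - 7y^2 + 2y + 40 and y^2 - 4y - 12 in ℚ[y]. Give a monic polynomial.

Repeated division with remainder:
  y^3 - 7y^2 + 2y + 40 = (y - 3)(y^2 - 4y - 12) + (2y + 4)
  y^2 - 4y - 12 = ((1/2)y - 3)(2y + 4) + (0)
Last nonzero remainder: 2y + 4. Dividing through by 2 gives the monic gcd y + 2.

y + 2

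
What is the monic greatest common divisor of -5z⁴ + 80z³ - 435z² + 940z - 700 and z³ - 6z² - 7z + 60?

Euclidean algorithm in ℚ[z]:
  -5z⁴ + 80z³ - 435z² + 940z - 700 = (-5z + 50)(z³ - 6z² - 7z + 60) + (-170z² + 1590z - 3700)
  z³ - 6z² - 7z + 60 = (-(1/170)z - 57/2890)(-170z² + 1590z - 3700) + ((750/289)z - 3750/289)
  -170z² + 1590z - 3700 = (-(4913/75)z + 21386/75)((750/289)z - 3750/289) + (0)
Last nonzero remainder: (750/289)z - 3750/289. Dividing through by 750/289 gives the monic gcd z - 5.

z - 5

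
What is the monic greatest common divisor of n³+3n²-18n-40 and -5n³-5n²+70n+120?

n²-2n-8

Repeated division with remainder:
  n³+3n²-18n-40 = (-1/5)(-5n³-5n²+70n+120) + (2n²-4n-16)
  -5n³-5n²+70n+120 = (-(5/2)n-15/2)(2n²-4n-16) + (0)
Last nonzero remainder: 2n²-4n-16. Dividing through by 2 gives the monic gcd n²-2n-8.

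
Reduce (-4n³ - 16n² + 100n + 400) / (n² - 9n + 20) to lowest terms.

Apply the Euclidean algorithm:
  -4n³ - 16n² + 100n + 400 = (-4n - 52)(n² - 9n + 20) + (-288n + 1440)
  n² - 9n + 20 = (-(1/288)n + 1/72)(-288n + 1440) + (0)
Last nonzero remainder: -288n + 1440. Dividing through by -288 gives the monic gcd n - 5.
Cancel n - 5 from numerator and denominator to get the reduced form.

(-4n² - 36n - 80)/(n - 4)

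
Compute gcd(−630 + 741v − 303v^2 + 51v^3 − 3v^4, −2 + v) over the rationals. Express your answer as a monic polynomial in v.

−2 + v

Repeated division with remainder:
  −3v^4 + 51v^3 − 303v^2 + 741v − 630 = (−3v^3 + 45v^2 − 213v + 315)(v − 2) + (0)
The last nonzero remainder v − 2 is already monic.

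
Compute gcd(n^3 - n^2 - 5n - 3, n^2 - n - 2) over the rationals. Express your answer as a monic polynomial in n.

n + 1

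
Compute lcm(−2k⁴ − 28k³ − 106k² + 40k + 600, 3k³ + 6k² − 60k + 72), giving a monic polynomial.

k⁵ + 12k⁴ + 25k³ − 126k² − 260k + 600

Apply the Euclidean algorithm:
  −2k⁴ − 28k³ − 106k² + 40k + 600 = (−(2/3)k − 8)(3k³ + 6k² − 60k + 72) + (−98k² − 392k + 1176)
  3k³ + 6k² − 60k + 72 = (−(3/98)k + 3/49)(−98k² − 392k + 1176) + (0)
Last nonzero remainder: −98k² − 392k + 1176. Dividing through by −98 gives the monic gcd k² + 4k − 12.
Then lcm(f, g) = f·g / gcd(f, g); expanding and making the result monic gives the answer.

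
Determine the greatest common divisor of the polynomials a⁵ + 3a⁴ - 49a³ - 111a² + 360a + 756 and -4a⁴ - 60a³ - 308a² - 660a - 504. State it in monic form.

a³ + 12a² + 41a + 42

Repeated division with remainder:
  a⁵ + 3a⁴ - 49a³ - 111a² + 360a + 756 = (-(1/4)a + 3)(-4a⁴ - 60a³ - 308a² - 660a - 504) + (54a³ + 648a² + 2214a + 2268)
  -4a⁴ - 60a³ - 308a² - 660a - 504 = (-(2/27)a - 2/9)(54a³ + 648a² + 2214a + 2268) + (0)
Last nonzero remainder: 54a³ + 648a² + 2214a + 2268. Dividing through by 54 gives the monic gcd a³ + 12a² + 41a + 42.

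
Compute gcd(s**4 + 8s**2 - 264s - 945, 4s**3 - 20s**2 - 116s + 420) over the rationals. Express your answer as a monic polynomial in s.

Euclidean algorithm in ℚ[s]:
  s**4 + 8s**2 - 264s - 945 = ((1/4)s + 5/4)(4s**3 - 20s**2 - 116s + 420) + (62s**2 - 224s - 1470)
  4s**3 - 20s**2 - 116s + 420 = ((2/31)s - 86/961)(62s**2 - 224s - 1470) + (-(39600/961)s + 277200/961)
  62s**2 - 224s - 1470 = (-(29791/19800)s - 6727/1320)(-(39600/961)s + 277200/961) + (0)
Last nonzero remainder: -(39600/961)s + 277200/961. Dividing through by -39600/961 gives the monic gcd s - 7.

s - 7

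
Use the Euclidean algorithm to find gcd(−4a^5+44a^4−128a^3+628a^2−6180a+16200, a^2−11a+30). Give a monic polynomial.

Apply the Euclidean algorithm:
  −4a^5+44a^4−128a^3+628a^2−6180a+16200 = (−4a^3−8a+540)(a^2−11a+30) + (0)
The last nonzero remainder a^2−11a+30 is already monic.

a^2−11a+30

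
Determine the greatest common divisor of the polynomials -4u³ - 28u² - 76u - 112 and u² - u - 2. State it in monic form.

1

Apply the Euclidean algorithm:
  -4u³ - 28u² - 76u - 112 = (-4u - 32)(u² - u - 2) + (-116u - 176)
  u² - u - 2 = (-(1/116)u + 73/3364)(-116u - 176) + (1530/841)
  -116u - 176 = (-(48778/765)u - 74008/765)(1530/841) + (0)
The last nonzero remainder is the constant 1530/841, so the polynomials are coprime and gcd = 1.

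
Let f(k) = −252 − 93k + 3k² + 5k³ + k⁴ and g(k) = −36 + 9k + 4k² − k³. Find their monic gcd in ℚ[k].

Repeated division with remainder:
  k⁴ + 5k³ + 3k² − 93k − 252 = (−k − 9)(−k³ + 4k² + 9k − 36) + (48k² − 48k − 576)
  −k³ + 4k² + 9k − 36 = (−(1/48)k + 1/16)(48k² − 48k − 576) + (0)
Last nonzero remainder: 48k² − 48k − 576. Dividing through by 48 gives the monic gcd k² − k − 12.

−12 − k + k²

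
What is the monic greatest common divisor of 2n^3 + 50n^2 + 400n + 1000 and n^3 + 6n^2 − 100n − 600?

Repeated division with remainder:
  2n^3 + 50n^2 + 400n + 1000 = (2)(n^3 + 6n^2 − 100n − 600) + (38n^2 + 600n + 2200)
  n^3 + 6n^2 − 100n − 600 = ((1/38)n − 93/361)(38n^2 + 600n + 2200) + (−(1200/361)n − 12000/361)
  38n^2 + 600n + 2200 = (−(6859/600)n − 3971/60)(−(1200/361)n − 12000/361) + (0)
Last nonzero remainder: −(1200/361)n − 12000/361. Dividing through by −1200/361 gives the monic gcd n + 10.

n + 10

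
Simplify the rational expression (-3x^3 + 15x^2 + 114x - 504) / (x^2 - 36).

(-3x^2 + 33x - 84)/(x - 6)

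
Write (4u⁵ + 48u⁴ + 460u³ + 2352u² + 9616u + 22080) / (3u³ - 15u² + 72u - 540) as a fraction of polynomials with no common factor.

(4u³ + 44u² + 296u + 736)/(3u - 18)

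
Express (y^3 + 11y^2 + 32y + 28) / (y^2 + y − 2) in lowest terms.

(y^2 + 9y + 14)/(y − 1)

By polynomial division,
  y^3 + 11y^2 + 32y + 28 = (y + 10)(y^2 + y − 2) + (24y + 48)
  y^2 + y − 2 = ((1/24)y − 1/24)(24y + 48) + (0)
Last nonzero remainder: 24y + 48. Dividing through by 24 gives the monic gcd y + 2.
Cancel y + 2 from numerator and denominator to get the reduced form.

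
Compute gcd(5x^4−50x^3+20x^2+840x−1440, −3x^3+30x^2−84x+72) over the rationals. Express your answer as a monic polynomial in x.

x^2−8x+12

By polynomial division,
  5x^4−50x^3+20x^2+840x−1440 = (−(5/3)x)(−3x^3+30x^2−84x+72) + (−120x^2+960x−1440)
  −3x^3+30x^2−84x+72 = ((1/40)x−1/20)(−120x^2+960x−1440) + (0)
Last nonzero remainder: −120x^2+960x−1440. Dividing through by −120 gives the monic gcd x^2−8x+12.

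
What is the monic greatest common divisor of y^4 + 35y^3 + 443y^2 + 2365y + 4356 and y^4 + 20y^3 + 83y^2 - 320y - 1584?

Apply the Euclidean algorithm:
  y^4 + 35y^3 + 443y^2 + 2365y + 4356 = (y^4 + 20y^3 + 83y^2 - 320y - 1584) + (15y^3 + 360y^2 + 2685y + 5940)
  y^4 + 20y^3 + 83y^2 - 320y - 1584 = ((1/15)y - 4/15)(15y^3 + 360y^2 + 2685y + 5940) + (0)
Last nonzero remainder: 15y^3 + 360y^2 + 2685y + 5940. Dividing through by 15 gives the monic gcd y^3 + 24y^2 + 179y + 396.

y^3 + 24y^2 + 179y + 396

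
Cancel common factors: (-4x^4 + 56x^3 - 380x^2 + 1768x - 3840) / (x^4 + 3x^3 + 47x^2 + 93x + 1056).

(-4x^2 + 44x - 120)/(x^2 + 6x + 33)

By polynomial division,
  -4x^4 + 56x^3 - 380x^2 + 1768x - 3840 = (-4)(x^4 + 3x^3 + 47x^2 + 93x + 1056) + (68x^3 - 192x^2 + 2140x + 384)
  x^4 + 3x^3 + 47x^2 + 93x + 1056 = ((1/68)x + 99/1156)(68x^3 - 192x^2 + 2140x + 384) + ((9240/289)x^2 - (27720/289)x + 295680/289)
  68x^3 - 192x^2 + 2140x + 384 = ((4913/2310)x + 289/770)((9240/289)x^2 - (27720/289)x + 295680/289) + (0)
Last nonzero remainder: (9240/289)x^2 - (27720/289)x + 295680/289. Dividing through by 9240/289 gives the monic gcd x^2 - 3x + 32.
Cancel x^2 - 3x + 32 from numerator and denominator to get the reduced form.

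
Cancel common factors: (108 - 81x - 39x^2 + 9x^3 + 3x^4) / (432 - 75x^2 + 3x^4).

(-1 + x)/(-4 + x)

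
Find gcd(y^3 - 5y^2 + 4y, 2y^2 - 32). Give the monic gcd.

y - 4

Apply the Euclidean algorithm:
  y^3 - 5y^2 + 4y = ((1/2)y - 5/2)(2y^2 - 32) + (20y - 80)
  2y^2 - 32 = ((1/10)y + 2/5)(20y - 80) + (0)
Last nonzero remainder: 20y - 80. Dividing through by 20 gives the monic gcd y - 4.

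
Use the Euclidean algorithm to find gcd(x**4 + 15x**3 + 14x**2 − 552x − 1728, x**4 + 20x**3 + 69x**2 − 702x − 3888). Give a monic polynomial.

Repeated division with remainder:
  x**4 + 15x**3 + 14x**2 − 552x − 1728 = (x**4 + 20x**3 + 69x**2 − 702x − 3888) + (−5x**3 − 55x**2 + 150x + 2160)
  x**4 + 20x**3 + 69x**2 − 702x − 3888 = (−(1/5)x − 9/5)(−5x**3 − 55x**2 + 150x + 2160) + (0)
Last nonzero remainder: −5x**3 − 55x**2 + 150x + 2160. Dividing through by −5 gives the monic gcd x**3 + 11x**2 − 30x − 432.

x**3 + 11x**2 − 30x − 432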